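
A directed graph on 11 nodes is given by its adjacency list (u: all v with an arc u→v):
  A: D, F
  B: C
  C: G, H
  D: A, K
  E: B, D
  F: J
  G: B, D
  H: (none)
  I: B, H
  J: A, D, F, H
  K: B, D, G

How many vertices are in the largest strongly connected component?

8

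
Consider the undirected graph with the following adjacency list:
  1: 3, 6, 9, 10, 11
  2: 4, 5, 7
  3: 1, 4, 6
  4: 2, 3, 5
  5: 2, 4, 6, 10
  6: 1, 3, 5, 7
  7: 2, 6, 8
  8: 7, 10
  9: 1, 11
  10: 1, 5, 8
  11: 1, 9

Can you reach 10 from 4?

Yes

From 4 we can reach 1, 2, 3, 4, 5, 6, 7, 8, 9, 10, 11, which includes 10.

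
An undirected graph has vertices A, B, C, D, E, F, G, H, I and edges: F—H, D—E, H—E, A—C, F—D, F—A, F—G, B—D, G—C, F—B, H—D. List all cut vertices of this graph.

Removing F increases the component count from 2 to 3, so F is a cut vertex.
By contrast removing H leaves 2 components; it is not a cut vertex. No other vertex is a cut vertex either.

F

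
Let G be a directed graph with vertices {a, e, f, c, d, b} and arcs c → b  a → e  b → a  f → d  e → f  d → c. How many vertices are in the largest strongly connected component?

6

{a, b, c, d, e, f} are all mutually reachable — one SCC of size 6.
The largest has 6 vertices.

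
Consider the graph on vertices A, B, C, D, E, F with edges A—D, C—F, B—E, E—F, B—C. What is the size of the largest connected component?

Starting from A we can reach A, D. That is one component of size 2.
Starting from B we can reach B, C, E, F. That is one component of size 4.
The largest has 4 vertices.

4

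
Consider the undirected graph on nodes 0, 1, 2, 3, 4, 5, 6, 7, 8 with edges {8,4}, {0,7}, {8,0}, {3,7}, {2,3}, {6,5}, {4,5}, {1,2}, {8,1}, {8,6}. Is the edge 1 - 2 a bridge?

After removing 1 - 2, the path 1-8-0-7-3-2 still connects them, so the edge is not a bridge.

No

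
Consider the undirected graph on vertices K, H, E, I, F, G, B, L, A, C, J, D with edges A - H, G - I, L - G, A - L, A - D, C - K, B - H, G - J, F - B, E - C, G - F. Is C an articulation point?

Deleting C raises the number of components from 2 to 3, so C is a cut vertex.

Yes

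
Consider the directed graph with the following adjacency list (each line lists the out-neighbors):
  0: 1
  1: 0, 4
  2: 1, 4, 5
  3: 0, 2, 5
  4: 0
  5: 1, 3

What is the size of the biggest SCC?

{2, 3, 5} are all mutually reachable — one SCC of size 3.
{0, 1, 4} are all mutually reachable — one SCC of size 3.
The largest has 3 vertices.

3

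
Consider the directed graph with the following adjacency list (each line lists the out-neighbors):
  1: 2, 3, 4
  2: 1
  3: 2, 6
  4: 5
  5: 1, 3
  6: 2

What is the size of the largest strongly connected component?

6

{1, 2, 3, 4, 5, 6} are all mutually reachable — one SCC of size 6.
The largest has 6 vertices.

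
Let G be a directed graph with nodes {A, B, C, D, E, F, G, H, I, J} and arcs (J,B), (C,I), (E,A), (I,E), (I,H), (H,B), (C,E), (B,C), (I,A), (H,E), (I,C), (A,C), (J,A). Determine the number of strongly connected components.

5

{A, B, C, E, H, I} are all mutually reachable — one SCC of size 6.
{F} is an SCC by itself.
{G} is an SCC by itself.
{D} is an SCC by itself.
{J} is an SCC by itself.
That gives 5 strongly connected components.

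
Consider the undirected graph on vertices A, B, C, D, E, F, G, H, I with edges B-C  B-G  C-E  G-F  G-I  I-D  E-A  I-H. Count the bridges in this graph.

removing E-A disconnects E from A; removing B-C disconnects B from C; removing C-E disconnects C from E; removing H-I disconnects H from I — these are bridges.
In total 8 edges are bridges.

8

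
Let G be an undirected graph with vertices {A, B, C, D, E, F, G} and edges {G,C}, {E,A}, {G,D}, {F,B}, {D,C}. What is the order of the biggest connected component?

3

Starting from B we can reach B, F. That is one component of size 2.
Starting from A we can reach A, E. That is one component of size 2.
Starting from C we can reach C, D, G. That is one component of size 3.
The largest has 3 vertices.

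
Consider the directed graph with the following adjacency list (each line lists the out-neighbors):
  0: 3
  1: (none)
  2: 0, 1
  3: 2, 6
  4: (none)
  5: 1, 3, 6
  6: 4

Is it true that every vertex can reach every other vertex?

There is no directed path from 1 to 5, so the graph is not strongly connected.

No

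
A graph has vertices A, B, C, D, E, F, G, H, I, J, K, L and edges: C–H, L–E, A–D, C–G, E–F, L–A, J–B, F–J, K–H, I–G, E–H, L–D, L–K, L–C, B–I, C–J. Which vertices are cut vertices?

L

Removing L increases the component count from 1 to 2, so L is a cut vertex.
By contrast removing J leaves 1 component; it is not a cut vertex. No other vertex is a cut vertex either.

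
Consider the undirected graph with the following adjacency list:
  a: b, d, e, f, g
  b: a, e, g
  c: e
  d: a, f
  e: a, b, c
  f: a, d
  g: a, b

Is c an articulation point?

No

Deleting c leaves 1 component (was 1), so c is not a cut vertex.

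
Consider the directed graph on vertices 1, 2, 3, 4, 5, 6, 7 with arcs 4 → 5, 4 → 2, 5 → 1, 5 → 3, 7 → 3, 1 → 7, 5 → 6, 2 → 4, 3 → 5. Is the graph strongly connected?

No

There is no directed path from 6 to 5, so the graph is not strongly connected.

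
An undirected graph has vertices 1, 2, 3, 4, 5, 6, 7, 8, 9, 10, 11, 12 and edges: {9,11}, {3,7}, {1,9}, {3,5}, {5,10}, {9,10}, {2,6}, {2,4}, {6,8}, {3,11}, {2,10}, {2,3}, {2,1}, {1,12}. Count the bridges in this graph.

5

The edges on the cycle 2-1-9-11-3-2 are not bridges since each lies on that cycle.
But removing 4-2 disconnects 4 from 2; removing 1-12 disconnects 1 from 12; removing 7-3 disconnects 7 from 3; removing 8-6 disconnects 8 from 6 — these are bridges.
In total 5 edges are bridges.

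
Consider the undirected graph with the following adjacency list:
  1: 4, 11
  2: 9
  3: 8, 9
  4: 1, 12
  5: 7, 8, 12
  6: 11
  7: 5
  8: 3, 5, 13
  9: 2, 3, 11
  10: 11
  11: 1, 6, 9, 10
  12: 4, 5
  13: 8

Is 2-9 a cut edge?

Yes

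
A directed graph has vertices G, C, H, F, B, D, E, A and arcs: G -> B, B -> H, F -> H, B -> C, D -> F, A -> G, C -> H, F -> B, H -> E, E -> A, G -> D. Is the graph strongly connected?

From A we can reach every vertex (A, B, C, D, E, F, G, H), and every vertex can reach A (A, B, C, D, E, F, G, H). So the whole graph is one strongly connected component.

Yes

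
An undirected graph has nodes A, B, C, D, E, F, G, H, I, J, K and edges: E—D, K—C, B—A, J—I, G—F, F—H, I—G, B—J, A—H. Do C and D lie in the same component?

No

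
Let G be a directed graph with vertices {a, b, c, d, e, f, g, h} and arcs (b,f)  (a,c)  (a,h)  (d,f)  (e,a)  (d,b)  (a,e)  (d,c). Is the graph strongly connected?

No

There is no directed path from h to g, so the graph is not strongly connected.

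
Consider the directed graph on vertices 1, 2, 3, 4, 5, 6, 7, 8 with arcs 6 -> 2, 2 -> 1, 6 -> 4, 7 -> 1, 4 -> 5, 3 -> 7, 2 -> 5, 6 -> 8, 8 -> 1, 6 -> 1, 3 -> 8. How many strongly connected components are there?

{2} is an SCC by itself.
{1} is an SCC by itself.
{3} is an SCC by itself.
{7} is an SCC by itself.
{6} is an SCC by itself.
(and 3 more singleton SCCs)
That gives 8 strongly connected components.

8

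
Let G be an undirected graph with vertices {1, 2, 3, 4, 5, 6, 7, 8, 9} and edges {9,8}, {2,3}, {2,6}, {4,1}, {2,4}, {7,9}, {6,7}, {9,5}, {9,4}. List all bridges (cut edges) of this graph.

1-4, 2-3, 5-9, 8-9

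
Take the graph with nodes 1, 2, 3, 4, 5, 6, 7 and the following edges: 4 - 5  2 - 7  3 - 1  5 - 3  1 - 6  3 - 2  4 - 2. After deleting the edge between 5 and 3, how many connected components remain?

5 and 3 are still connected via 5-4-2-3, so the component count stays at 1.

1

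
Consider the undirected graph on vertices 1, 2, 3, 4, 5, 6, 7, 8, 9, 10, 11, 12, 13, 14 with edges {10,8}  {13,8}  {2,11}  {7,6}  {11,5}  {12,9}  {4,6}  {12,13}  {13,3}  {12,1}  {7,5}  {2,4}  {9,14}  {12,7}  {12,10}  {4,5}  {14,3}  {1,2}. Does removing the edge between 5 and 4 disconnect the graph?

No

After removing 5—4, the path 5-7-6-4 still connects them, so the edge is not a bridge.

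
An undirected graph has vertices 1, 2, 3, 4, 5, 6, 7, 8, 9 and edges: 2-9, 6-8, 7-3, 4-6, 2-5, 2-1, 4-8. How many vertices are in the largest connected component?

Starting from 3 we can reach 3, 7. That is one component of size 2.
Starting from 4 we can reach 4, 6, 8. That is one component of size 3.
Starting from 1 we can reach 1, 2, 5, 9. That is one component of size 4.
The largest has 4 vertices.

4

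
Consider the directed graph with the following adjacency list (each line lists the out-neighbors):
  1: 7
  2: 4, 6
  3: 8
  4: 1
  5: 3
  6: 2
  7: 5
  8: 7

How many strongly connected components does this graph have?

{3, 5, 7, 8} are all mutually reachable — one SCC of size 4.
{2, 6} are all mutually reachable — one SCC of size 2.
{1} is an SCC by itself.
{4} is an SCC by itself.
That gives 4 strongly connected components.

4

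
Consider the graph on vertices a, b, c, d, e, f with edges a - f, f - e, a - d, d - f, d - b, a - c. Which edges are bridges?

a-c, b-d, e-f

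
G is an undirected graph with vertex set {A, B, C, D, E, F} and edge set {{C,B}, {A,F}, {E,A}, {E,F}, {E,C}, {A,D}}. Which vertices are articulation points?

Removing A increases the component count from 1 to 2, so A is a cut vertex.
Removing C increases the component count from 1 to 2, so C is a cut vertex.
Removing E increases the component count from 1 to 2, so E is a cut vertex.
By contrast removing B leaves 1 component; it is not a cut vertex. No other vertex is a cut vertex either.

A, C, E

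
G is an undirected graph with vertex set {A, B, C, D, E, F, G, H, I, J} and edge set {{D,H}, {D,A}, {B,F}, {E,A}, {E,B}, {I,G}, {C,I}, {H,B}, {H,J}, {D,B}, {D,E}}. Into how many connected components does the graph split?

2

Starting from C we can reach C, G, I. That is one component of size 3.
Starting from A we can reach A, B, D, E, F, H, J. That is one component of size 7.
Total: 2 components.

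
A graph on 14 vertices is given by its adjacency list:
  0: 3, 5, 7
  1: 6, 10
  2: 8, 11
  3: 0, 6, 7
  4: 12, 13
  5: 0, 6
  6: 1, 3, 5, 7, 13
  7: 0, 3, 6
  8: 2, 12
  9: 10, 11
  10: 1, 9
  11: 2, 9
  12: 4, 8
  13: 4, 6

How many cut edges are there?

The edges on the cycle 6-1-10-9-11-2-8-12-4-13-6 are not bridges since each lies on that cycle.
Every edge lies on some cycle, so there are no bridges.

0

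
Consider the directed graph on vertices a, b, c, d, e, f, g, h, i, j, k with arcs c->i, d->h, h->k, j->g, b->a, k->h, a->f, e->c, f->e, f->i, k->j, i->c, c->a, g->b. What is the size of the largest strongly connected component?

5

{a, c, e, f, i} are all mutually reachable — one SCC of size 5.
{h, k} are all mutually reachable — one SCC of size 2.
{j} is an SCC by itself.
{d} is an SCC by itself.
{b} is an SCC by itself.
(and 1 more singleton SCC)
The largest has 5 vertices.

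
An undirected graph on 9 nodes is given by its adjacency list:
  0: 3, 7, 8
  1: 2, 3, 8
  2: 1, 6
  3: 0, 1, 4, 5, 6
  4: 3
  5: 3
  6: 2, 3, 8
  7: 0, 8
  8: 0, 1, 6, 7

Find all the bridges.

The edges on the cycle 7-8-6-3-0-7 are not bridges since each lies on that cycle.
But removing 3-5 disconnects 3 from 5; removing 3-4 disconnects 3 from 4 — these are bridges.

3-4, 3-5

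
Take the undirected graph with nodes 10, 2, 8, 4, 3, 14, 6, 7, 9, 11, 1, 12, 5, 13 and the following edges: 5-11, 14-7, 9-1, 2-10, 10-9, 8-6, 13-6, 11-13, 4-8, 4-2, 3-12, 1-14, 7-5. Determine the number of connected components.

2

Starting from 3 we can reach 3, 12. That is one component of size 2.
Starting from 1 we can reach 1, 2, 4, 5, 6, 7, 8, 9, 10, 11, 13, 14. That is one component of size 12.
Total: 2 components.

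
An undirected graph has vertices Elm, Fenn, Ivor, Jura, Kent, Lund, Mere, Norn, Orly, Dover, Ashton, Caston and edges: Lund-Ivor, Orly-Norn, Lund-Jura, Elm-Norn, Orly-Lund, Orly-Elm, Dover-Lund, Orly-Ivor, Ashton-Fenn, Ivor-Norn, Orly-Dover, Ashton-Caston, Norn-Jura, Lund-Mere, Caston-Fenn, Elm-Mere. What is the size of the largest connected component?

8

Kent is isolated — a component by itself.
Starting from Fenn we can reach Fenn, Ashton, Caston. That is one component of size 3.
Starting from Elm we can reach Elm, Ivor, Jura, Lund, Mere, Norn, Orly, Dover. That is one component of size 8.
The largest has 8 vertices.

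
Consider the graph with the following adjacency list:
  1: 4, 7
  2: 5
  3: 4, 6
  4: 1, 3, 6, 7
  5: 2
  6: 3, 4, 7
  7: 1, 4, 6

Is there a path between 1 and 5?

No

The component containing 1 is {1, 3, 4, 6, 7}, and 5 is not in it.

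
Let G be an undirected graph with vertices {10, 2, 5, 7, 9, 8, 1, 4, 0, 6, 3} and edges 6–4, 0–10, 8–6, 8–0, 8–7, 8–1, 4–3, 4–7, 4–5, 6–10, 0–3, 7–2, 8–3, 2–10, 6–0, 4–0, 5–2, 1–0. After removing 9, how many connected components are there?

1

With 9 gone, the remaining components are: {0, 1, 2, 3, 4, 5, 6, 7, 8, 10}.
That is 1 component.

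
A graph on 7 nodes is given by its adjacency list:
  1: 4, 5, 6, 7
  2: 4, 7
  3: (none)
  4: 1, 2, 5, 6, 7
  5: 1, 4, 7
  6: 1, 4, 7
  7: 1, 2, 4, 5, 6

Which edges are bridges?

The edges on the cycle 7-2-4-5-1-7 are not bridges since each lies on that cycle.
Every edge lies on some cycle, so there are no bridges.

none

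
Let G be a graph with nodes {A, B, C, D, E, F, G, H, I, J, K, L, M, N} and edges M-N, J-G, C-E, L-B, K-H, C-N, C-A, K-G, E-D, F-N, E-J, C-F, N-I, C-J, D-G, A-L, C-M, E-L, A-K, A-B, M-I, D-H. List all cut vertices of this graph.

C

Removing C increases the component count from 1 to 2, so C is a cut vertex.
By contrast removing I leaves 1 component; it is not a cut vertex. No other vertex is a cut vertex either.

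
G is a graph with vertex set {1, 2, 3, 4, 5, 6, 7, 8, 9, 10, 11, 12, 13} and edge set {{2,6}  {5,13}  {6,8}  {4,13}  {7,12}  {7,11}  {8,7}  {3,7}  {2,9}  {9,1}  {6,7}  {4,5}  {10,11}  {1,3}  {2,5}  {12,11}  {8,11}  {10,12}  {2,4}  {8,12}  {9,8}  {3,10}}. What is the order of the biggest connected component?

13

Starting from 1 we can reach 1, 2, 3, 4, 5, 6, 7, 8, 9, 10, 11, 12, 13. That is one component of size 13.
The largest has 13 vertices.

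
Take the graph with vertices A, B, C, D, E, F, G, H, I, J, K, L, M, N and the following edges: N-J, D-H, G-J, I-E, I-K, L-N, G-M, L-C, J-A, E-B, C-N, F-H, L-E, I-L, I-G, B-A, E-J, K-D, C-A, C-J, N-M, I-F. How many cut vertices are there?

Removing I increases the component count from 1 to 2, so I is a cut vertex.
By contrast removing A leaves 1 component; it is not a cut vertex. No other vertex is a cut vertex either.

1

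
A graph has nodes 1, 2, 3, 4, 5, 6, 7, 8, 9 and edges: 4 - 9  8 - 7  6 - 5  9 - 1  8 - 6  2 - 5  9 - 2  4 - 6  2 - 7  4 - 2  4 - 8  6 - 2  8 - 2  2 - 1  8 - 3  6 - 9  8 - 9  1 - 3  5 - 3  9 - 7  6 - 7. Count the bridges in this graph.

The edges on the cycle 8-6-2-8 are not bridges since each lies on that cycle.
Every edge lies on some cycle, so there are no bridges.

0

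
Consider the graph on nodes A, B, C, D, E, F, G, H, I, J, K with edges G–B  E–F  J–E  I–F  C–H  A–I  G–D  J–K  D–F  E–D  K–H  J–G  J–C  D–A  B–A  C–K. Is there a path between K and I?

From K we can reach A, B, C, D, E, F, G, H, I, J, K, which includes I.

Yes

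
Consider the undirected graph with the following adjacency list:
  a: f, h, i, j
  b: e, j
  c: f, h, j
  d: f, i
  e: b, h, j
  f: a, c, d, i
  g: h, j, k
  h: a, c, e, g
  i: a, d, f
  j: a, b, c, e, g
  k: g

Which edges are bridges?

The edges on the cycle h-g-j-b-e-h are not bridges since each lies on that cycle.
But removing k-g disconnects k from g — this is a bridge.

g-k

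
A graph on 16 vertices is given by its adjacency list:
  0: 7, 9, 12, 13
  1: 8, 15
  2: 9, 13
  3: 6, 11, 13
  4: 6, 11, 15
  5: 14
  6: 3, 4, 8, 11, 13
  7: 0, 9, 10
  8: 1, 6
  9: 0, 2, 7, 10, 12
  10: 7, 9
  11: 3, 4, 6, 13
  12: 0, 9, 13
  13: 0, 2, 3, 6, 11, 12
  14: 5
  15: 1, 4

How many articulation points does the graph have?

1

Removing 13 increases the component count from 2 to 3, so 13 is a cut vertex.
By contrast removing 7 leaves 2 components; it is not a cut vertex. No other vertex is a cut vertex either.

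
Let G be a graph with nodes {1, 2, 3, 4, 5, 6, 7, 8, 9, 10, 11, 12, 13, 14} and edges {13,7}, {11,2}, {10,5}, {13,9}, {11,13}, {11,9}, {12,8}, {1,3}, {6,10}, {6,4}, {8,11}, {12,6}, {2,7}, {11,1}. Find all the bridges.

1-11, 1-3, 10-5, 10-6, 11-8, 12-6, 12-8, 4-6

The edges on the cycle 11-13-9-11 are not bridges since each lies on that cycle.
But removing 1-3 disconnects 1 from 3; removing 12-6 disconnects 12 from 6; removing 10-5 disconnects 10 from 5; removing 8-11 disconnects 8 from 11 — these are bridges.
In total 8 edges are bridges.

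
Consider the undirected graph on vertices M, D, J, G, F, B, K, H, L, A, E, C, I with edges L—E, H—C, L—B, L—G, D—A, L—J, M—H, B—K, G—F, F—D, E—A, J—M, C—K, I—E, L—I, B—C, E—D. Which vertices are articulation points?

Removing L increases the component count from 1 to 2, so L is a cut vertex.
By contrast removing C leaves 1 component; it is not a cut vertex. No other vertex is a cut vertex either.

L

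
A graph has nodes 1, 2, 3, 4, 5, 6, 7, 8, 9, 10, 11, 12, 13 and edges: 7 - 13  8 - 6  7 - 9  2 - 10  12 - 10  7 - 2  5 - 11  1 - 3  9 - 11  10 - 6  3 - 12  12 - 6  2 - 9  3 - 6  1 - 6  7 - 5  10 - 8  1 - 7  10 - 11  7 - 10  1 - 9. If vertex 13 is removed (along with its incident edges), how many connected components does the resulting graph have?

2

With 13 gone, the remaining components are: {4}; {1, 2, 3, 5, 6, 7, 8, 9, 10, 11, 12}.
That is 2 components.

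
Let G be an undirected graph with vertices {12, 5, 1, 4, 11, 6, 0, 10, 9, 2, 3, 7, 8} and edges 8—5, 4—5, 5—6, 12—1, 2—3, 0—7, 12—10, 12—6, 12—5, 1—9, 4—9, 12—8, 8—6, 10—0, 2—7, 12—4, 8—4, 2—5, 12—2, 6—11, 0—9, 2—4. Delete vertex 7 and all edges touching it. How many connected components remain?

With 7 gone, the remaining components are: {0, 1, 2, 3, 4, 5, 6, 8, 9, 10, 11, 12}.
That is 1 component.

1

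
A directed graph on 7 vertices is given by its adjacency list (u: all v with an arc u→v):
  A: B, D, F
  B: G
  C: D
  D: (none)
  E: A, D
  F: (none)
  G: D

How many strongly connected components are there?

{F} is an SCC by itself.
{B} is an SCC by itself.
{D} is an SCC by itself.
{C} is an SCC by itself.
{E} is an SCC by itself.
(and 2 more singleton SCCs)
That gives 7 strongly connected components.

7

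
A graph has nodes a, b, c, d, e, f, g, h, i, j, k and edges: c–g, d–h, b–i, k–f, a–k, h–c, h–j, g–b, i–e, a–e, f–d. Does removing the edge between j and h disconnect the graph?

Yes

Removing j–h leaves no path between j and h: the component count goes from 1 to 2. So it is a bridge.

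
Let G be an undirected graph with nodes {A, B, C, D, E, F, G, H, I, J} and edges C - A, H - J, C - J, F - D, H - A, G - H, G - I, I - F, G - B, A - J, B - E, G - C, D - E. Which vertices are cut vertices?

Removing G increases the component count from 1 to 2, so G is a cut vertex.
By contrast removing I leaves 1 component; it is not a cut vertex. No other vertex is a cut vertex either.

G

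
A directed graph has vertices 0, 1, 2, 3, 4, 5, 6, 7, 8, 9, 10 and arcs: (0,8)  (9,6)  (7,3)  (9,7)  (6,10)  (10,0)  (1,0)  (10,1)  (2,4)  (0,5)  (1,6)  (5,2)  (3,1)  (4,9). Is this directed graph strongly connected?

No

There is no directed path from 8 to 1, so the graph is not strongly connected.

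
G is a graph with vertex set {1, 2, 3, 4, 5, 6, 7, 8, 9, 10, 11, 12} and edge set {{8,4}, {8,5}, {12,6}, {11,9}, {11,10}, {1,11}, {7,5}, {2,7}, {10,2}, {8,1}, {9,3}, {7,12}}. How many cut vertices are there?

5

Removing 7 increases the component count from 1 to 2, so 7 is a cut vertex.
Removing 8 increases the component count from 1 to 2, so 8 is a cut vertex.
Removing 9 increases the component count from 1 to 2, so 9 is a cut vertex.
Likewise 11, 12 are cut vertices.
By contrast removing 4 leaves 1 component; it is not a cut vertex. No other vertex is a cut vertex either.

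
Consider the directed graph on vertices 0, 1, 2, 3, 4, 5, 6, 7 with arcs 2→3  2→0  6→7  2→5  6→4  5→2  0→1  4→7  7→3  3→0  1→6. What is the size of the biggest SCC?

6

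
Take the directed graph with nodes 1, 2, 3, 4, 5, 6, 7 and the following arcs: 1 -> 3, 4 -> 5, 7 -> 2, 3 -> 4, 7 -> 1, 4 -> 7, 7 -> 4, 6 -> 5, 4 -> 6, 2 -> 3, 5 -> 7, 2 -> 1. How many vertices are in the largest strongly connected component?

{1, 2, 3, 4, 5, 6, 7} are all mutually reachable — one SCC of size 7.
The largest has 7 vertices.

7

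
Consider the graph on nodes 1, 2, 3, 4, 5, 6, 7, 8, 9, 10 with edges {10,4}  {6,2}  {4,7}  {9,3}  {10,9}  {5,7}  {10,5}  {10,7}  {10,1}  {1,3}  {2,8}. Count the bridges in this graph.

2

The edges on the cycle 10-9-3-1-10 are not bridges since each lies on that cycle.
But removing 2—8 disconnects 2 from 8; removing 2—6 disconnects 2 from 6 — these are bridges.
That makes 2 bridges.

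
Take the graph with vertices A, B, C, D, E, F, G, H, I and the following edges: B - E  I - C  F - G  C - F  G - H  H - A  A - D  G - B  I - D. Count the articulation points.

Removing B increases the component count from 1 to 2, so B is a cut vertex.
Removing G increases the component count from 1 to 2, so G is a cut vertex.
By contrast removing D leaves 1 component; it is not a cut vertex. No other vertex is a cut vertex either.

2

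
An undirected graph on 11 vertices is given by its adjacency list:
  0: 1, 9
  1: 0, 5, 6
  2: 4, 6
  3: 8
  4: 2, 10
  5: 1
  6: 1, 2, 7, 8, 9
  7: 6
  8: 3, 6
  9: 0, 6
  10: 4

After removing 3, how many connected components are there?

With 3 gone, the remaining components are: {0, 1, 2, 4, 5, 6, 7, 8, 9, 10}.
That is 1 component.

1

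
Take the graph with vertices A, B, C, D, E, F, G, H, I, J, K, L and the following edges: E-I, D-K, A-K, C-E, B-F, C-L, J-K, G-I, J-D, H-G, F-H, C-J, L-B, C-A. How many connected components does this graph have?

1

Starting from A we can reach A, B, C, D, E, F, G, H, I, J, K, L. That is one component of size 12.
Total: 1 component.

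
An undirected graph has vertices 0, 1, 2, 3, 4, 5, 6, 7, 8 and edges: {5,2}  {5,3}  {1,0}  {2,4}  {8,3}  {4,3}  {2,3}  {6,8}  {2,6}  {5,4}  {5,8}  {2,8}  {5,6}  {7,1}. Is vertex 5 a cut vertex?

No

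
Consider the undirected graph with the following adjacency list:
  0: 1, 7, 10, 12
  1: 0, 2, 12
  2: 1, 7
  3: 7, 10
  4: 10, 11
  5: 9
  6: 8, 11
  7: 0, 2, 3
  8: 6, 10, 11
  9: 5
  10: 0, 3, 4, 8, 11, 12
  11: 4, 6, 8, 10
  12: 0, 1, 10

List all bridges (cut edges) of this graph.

5-9

The edges on the cycle 10-3-7-2-1-0-10 are not bridges since each lies on that cycle.
But removing 5-9 disconnects 5 from 9 — this is a bridge.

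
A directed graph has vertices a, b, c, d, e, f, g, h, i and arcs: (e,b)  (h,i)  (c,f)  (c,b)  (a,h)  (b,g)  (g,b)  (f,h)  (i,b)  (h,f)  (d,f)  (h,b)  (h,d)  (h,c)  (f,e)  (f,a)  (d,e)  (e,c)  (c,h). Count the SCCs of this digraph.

{a, c, d, e, f, h} are all mutually reachable — one SCC of size 6.
{b, g} are all mutually reachable — one SCC of size 2.
{i} is an SCC by itself.
That gives 3 strongly connected components.

3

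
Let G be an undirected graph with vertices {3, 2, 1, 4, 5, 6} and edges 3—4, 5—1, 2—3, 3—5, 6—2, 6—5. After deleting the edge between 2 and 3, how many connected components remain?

1

2 and 3 are still connected via 2-6-5-3, so the component count stays at 1.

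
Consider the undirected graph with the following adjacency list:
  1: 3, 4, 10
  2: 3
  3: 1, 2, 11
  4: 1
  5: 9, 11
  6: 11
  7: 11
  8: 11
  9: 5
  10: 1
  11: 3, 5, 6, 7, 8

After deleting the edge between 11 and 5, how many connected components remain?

2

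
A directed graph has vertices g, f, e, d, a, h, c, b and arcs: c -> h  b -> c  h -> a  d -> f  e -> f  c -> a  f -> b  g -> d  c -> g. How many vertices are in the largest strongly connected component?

{b, c, d, f, g} are all mutually reachable — one SCC of size 5.
{e} is an SCC by itself.
{a} is an SCC by itself.
{h} is an SCC by itself.
The largest has 5 vertices.

5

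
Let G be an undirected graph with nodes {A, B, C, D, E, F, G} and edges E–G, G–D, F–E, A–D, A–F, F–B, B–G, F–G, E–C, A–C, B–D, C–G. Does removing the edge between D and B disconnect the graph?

No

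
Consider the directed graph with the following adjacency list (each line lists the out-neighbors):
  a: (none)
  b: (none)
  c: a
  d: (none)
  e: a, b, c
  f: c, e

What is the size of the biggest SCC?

1

{e} is an SCC by itself.
{d} is an SCC by itself.
{f} is an SCC by itself.
{c} is an SCC by itself.
{a} is an SCC by itself.
(and 1 more singleton SCC)
The largest has 1 vertex.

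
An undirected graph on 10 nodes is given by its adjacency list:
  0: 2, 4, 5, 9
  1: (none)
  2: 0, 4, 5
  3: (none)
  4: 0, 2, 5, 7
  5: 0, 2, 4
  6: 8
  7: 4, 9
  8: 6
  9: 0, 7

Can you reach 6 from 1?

The component containing 1 is {1}, and 6 is not in it.

No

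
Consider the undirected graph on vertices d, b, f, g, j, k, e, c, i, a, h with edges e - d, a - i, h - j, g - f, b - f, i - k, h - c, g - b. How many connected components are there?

4

Starting from d we can reach d, e. That is one component of size 2.
Starting from a we can reach a, i, k. That is one component of size 3.
Starting from c we can reach c, h, j. That is one component of size 3.
Starting from b we can reach b, f, g. That is one component of size 3.
Total: 4 components.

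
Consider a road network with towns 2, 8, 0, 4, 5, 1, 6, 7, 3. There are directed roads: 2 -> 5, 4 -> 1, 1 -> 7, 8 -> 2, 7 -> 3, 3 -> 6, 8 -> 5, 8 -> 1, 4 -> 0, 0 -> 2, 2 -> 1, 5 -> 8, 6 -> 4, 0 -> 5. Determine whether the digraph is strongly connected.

From 1 we can reach every vertex (0, 1, 2, 3, 4, 5, 6, 7, 8), and every vertex can reach 1 (0, 1, 2, 3, 4, 5, 6, 7, 8). So the whole graph is one strongly connected component.

Yes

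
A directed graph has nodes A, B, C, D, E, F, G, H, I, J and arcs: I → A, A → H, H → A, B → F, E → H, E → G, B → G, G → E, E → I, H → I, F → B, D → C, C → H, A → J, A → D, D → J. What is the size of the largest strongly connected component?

{A, C, D, H, I} are all mutually reachable — one SCC of size 5.
{E, G} are all mutually reachable — one SCC of size 2.
{B, F} are all mutually reachable — one SCC of size 2.
{J} is an SCC by itself.
The largest has 5 vertices.

5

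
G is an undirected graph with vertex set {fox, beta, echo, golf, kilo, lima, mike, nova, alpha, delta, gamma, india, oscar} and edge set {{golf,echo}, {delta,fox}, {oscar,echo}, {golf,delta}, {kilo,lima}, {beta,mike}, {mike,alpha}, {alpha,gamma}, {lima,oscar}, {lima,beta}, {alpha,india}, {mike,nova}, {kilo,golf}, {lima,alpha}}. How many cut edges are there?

The edges on the cycle lima-beta-mike-alpha-lima are not bridges since each lies on that cycle.
But removing fox–delta disconnects fox from delta; removing alpha–india disconnects alpha from india; removing golf–delta disconnects golf from delta; removing gamma–alpha disconnects gamma from alpha — these are bridges.
In total 5 edges are bridges.

5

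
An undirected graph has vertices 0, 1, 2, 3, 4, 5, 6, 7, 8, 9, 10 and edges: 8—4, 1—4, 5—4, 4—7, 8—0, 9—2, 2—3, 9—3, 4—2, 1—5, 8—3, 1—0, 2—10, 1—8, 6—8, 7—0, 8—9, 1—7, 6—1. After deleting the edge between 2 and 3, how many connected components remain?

1

2 and 3 are still connected via 2-9-3, so the component count stays at 1.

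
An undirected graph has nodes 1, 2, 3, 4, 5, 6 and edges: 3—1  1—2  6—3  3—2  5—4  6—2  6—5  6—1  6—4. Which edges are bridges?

none

The edges on the cycle 6-3-2-1-6 are not bridges since each lies on that cycle.
Every edge lies on some cycle, so there are no bridges.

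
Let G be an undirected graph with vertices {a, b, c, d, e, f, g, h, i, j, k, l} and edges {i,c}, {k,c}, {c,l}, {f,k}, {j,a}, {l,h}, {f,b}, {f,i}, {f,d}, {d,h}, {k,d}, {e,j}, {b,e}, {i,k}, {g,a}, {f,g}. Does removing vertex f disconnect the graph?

Deleting f raises the number of components from 1 to 2, so f is a cut vertex.

Yes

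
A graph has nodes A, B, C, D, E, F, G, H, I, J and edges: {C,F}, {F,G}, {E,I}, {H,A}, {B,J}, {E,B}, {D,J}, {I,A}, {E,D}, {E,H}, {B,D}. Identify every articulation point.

Removing E increases the component count from 2 to 3, so E is a cut vertex.
Removing F increases the component count from 2 to 3, so F is a cut vertex.
By contrast removing H leaves 2 components; it is not a cut vertex. No other vertex is a cut vertex either.

E, F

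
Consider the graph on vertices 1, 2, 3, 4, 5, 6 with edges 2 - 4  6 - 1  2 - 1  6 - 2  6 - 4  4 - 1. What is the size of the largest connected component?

4

3 is isolated — a component by itself.
5 is isolated — a component by itself.
Starting from 1 we can reach 1, 2, 4, 6. That is one component of size 4.
The largest has 4 vertices.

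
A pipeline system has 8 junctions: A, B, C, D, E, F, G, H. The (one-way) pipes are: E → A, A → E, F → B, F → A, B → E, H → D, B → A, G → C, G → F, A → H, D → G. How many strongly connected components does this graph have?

{A, B, D, E, F, G, H} are all mutually reachable — one SCC of size 7.
{C} is an SCC by itself.
That gives 2 strongly connected components.

2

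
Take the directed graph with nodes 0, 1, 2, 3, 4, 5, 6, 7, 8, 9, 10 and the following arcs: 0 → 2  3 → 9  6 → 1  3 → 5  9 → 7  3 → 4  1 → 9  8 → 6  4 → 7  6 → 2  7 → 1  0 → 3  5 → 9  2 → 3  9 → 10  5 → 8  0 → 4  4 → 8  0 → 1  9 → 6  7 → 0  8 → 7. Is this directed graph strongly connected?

There is no directed path from 10 to 0, so the graph is not strongly connected.

No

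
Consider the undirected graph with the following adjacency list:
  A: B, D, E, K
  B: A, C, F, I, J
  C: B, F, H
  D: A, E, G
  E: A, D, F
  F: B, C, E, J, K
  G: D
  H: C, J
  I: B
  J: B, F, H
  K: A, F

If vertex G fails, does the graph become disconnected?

No

Deleting G leaves 1 component (was 1), so G is not a cut vertex.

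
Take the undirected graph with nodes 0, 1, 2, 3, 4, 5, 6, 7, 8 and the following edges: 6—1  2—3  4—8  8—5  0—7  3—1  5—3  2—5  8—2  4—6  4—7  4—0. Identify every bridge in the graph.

none

The edges on the cycle 4-0-7-4 are not bridges since each lies on that cycle.
Every edge lies on some cycle, so there are no bridges.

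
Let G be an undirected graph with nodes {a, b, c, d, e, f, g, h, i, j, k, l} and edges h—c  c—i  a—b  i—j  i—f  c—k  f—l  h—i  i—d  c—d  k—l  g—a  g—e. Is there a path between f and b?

The component containing f is {c, d, f, h, i, j, k, l}, and b is not in it.

No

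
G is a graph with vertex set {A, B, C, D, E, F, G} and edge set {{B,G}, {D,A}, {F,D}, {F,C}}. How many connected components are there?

3

E is isolated — a component by itself.
Starting from B we can reach B, G. That is one component of size 2.
Starting from A we can reach A, C, D, F. That is one component of size 4.
Total: 3 components.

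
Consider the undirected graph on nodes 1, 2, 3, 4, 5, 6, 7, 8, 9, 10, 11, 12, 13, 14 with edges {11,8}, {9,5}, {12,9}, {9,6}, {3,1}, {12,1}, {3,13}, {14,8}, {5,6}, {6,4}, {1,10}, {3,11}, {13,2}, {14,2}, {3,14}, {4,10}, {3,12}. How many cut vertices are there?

1

Removing 3 increases the component count from 2 to 3, so 3 is a cut vertex.
By contrast removing 4 leaves 2 components; it is not a cut vertex. No other vertex is a cut vertex either.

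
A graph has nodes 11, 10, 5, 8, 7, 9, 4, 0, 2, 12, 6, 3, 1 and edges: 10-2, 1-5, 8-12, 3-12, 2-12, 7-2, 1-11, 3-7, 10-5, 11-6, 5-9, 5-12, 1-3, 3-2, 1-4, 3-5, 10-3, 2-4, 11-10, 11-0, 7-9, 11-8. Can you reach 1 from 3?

Yes

From 3 we can reach 0, 1, 2, 3, 4, 5, 6, 7, 8, 9, 10, 11, 12, which includes 1.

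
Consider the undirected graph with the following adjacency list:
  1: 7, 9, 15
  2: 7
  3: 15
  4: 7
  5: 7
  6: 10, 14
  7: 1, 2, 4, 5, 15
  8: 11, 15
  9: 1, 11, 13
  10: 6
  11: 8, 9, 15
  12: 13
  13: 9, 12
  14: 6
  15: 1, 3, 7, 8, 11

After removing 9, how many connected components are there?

3

With 9 gone, the remaining components are: {12, 13}; {6, 10, 14}; {1, 2, 3, 4, 5, 7, 8, 11, 15}.
That is 3 components.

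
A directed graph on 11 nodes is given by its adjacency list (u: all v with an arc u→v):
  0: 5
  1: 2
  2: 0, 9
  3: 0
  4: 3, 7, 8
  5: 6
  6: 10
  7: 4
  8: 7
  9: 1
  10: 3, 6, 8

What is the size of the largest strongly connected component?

{0, 3, 4, 5, 6, 7, 8, 10} are all mutually reachable — one SCC of size 8.
{1, 2, 9} are all mutually reachable — one SCC of size 3.
The largest has 8 vertices.

8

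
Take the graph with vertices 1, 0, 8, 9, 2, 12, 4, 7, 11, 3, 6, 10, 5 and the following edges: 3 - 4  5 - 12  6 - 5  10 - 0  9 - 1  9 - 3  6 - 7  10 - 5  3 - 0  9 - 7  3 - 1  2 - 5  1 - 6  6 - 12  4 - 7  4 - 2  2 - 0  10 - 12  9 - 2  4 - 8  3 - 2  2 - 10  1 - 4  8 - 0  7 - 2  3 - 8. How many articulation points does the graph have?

0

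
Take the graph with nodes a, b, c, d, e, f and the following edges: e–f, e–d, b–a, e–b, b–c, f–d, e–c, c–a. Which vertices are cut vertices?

e

Removing e increases the component count from 1 to 2, so e is a cut vertex.
By contrast removing d leaves 1 component; it is not a cut vertex. No other vertex is a cut vertex either.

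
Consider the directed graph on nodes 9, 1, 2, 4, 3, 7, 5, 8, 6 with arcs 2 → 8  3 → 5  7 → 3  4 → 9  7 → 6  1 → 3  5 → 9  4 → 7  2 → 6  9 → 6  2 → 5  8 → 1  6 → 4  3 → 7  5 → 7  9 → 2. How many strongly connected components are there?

{1, 2, 3, 4, 5, 6, 7, 8, 9} are all mutually reachable — one SCC of size 9.
That gives 1 strongly connected component.

1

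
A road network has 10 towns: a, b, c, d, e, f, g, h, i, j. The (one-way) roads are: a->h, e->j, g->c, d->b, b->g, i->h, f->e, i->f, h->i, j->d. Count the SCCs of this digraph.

9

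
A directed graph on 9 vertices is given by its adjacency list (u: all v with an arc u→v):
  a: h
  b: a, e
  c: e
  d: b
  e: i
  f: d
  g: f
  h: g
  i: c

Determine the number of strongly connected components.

{a, b, d, f, g, h} are all mutually reachable — one SCC of size 6.
{c, e, i} are all mutually reachable — one SCC of size 3.
That gives 2 strongly connected components.

2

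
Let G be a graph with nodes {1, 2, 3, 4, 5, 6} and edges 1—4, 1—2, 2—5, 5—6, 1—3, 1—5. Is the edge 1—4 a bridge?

Removing 1—4 leaves no path between 1 and 4: the component count goes from 1 to 2. So it is a bridge.

Yes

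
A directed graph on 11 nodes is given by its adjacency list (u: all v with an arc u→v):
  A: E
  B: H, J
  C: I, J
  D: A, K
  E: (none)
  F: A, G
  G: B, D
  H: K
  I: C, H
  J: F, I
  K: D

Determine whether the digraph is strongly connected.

No

There is no directed path from E to G, so the graph is not strongly connected.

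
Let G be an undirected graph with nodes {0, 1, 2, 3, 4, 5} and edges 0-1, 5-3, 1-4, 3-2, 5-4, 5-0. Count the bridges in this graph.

2

The edges on the cycle 5-0-1-4-5 are not bridges since each lies on that cycle.
But removing 3-2 disconnects 3 from 2; removing 5-3 disconnects 5 from 3 — these are bridges.
That makes 2 bridges.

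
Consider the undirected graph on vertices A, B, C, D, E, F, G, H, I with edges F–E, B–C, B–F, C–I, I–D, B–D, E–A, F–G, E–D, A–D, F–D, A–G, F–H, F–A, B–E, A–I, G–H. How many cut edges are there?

The edges on the cycle B-F-E-D-B are not bridges since each lies on that cycle.
Every edge lies on some cycle, so there are no bridges.

0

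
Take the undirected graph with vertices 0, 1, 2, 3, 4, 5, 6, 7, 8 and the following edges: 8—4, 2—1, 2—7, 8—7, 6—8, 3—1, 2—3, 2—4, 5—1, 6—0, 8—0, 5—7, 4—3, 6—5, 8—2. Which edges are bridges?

none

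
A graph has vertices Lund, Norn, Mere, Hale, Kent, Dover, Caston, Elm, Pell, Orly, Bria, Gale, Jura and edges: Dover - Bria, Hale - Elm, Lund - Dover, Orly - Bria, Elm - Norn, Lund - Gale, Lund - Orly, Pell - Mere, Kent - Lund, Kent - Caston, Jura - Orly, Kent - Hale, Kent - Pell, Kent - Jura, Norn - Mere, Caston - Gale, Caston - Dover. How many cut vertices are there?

1

Removing Kent increases the component count from 1 to 2, so Kent is a cut vertex.
By contrast removing Gale leaves 1 component; it is not a cut vertex. No other vertex is a cut vertex either.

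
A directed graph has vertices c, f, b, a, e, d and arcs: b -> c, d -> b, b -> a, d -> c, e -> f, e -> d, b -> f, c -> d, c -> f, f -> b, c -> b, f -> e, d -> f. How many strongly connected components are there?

2

{b, c, d, e, f} are all mutually reachable — one SCC of size 5.
{a} is an SCC by itself.
That gives 2 strongly connected components.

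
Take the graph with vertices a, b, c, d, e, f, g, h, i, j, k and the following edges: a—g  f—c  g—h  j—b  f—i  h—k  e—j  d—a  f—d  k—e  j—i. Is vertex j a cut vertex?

Yes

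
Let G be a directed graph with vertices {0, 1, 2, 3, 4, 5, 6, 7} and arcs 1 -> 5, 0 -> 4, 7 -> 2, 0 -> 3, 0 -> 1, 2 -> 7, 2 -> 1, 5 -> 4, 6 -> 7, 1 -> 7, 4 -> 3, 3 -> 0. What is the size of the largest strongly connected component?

7

{0, 1, 2, 3, 4, 5, 7} are all mutually reachable — one SCC of size 7.
{6} is an SCC by itself.
The largest has 7 vertices.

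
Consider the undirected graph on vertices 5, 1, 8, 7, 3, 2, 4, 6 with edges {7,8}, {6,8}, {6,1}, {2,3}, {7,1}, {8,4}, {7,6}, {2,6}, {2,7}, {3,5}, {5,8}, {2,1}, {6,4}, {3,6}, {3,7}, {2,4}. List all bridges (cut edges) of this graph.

none

The edges on the cycle 2-3-7-6-8-4-2 are not bridges since each lies on that cycle.
Every edge lies on some cycle, so there are no bridges.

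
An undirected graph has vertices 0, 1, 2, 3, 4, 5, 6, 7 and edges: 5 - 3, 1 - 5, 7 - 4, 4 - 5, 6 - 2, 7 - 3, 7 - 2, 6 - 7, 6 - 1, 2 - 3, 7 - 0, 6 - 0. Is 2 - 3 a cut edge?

No

After removing 2 - 3, the path 2-7-3 still connects them, so the edge is not a bridge.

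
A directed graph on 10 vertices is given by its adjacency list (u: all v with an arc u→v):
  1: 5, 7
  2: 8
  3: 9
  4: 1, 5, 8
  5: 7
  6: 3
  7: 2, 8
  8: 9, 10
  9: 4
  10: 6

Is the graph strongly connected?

Yes

From 3 we can reach every vertex (1, 2, 3, 4, 5, 6, 7, 8, 9, 10), and every vertex can reach 3 (1, 2, 3, 4, 5, 6, 7, 8, 9, 10). So the whole graph is one strongly connected component.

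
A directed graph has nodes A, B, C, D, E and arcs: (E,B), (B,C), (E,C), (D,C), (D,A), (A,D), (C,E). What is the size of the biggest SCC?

3

{B, C, E} are all mutually reachable — one SCC of size 3.
{A, D} are all mutually reachable — one SCC of size 2.
The largest has 3 vertices.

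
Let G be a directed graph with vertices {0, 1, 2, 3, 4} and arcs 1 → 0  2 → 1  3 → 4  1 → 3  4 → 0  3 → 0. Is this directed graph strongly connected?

No

There is no directed path from 0 to 4, so the graph is not strongly connected.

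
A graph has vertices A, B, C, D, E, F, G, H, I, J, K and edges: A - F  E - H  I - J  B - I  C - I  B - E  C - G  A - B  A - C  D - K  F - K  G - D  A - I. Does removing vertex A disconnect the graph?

No

Deleting A leaves 1 component (was 1) (its neighbors B, C, F, I remain connected to each other), so A is not a cut vertex.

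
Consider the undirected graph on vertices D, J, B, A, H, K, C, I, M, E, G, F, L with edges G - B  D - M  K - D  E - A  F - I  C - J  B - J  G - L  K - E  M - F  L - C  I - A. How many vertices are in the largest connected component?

7

H is isolated — a component by itself.
Starting from B we can reach B, C, G, J, L. That is one component of size 5.
Starting from A we can reach A, D, E, F, I, K, M. That is one component of size 7.
The largest has 7 vertices.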